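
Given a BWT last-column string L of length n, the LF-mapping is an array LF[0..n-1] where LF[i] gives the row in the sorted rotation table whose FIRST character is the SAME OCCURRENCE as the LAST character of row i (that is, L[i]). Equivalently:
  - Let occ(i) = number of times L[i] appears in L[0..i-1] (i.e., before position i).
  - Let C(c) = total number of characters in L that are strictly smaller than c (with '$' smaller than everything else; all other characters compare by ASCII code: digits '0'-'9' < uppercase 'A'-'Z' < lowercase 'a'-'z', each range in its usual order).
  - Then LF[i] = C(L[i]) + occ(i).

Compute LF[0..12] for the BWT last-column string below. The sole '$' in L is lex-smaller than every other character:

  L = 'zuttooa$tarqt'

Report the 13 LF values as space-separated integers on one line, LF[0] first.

Char counts: '$':1, 'a':2, 'o':2, 'q':1, 'r':1, 't':4, 'u':1, 'z':1
C (first-col start): C('$')=0, C('a')=1, C('o')=3, C('q')=5, C('r')=6, C('t')=7, C('u')=11, C('z')=12
L[0]='z': occ=0, LF[0]=C('z')+0=12+0=12
L[1]='u': occ=0, LF[1]=C('u')+0=11+0=11
L[2]='t': occ=0, LF[2]=C('t')+0=7+0=7
L[3]='t': occ=1, LF[3]=C('t')+1=7+1=8
L[4]='o': occ=0, LF[4]=C('o')+0=3+0=3
L[5]='o': occ=1, LF[5]=C('o')+1=3+1=4
L[6]='a': occ=0, LF[6]=C('a')+0=1+0=1
L[7]='$': occ=0, LF[7]=C('$')+0=0+0=0
L[8]='t': occ=2, LF[8]=C('t')+2=7+2=9
L[9]='a': occ=1, LF[9]=C('a')+1=1+1=2
L[10]='r': occ=0, LF[10]=C('r')+0=6+0=6
L[11]='q': occ=0, LF[11]=C('q')+0=5+0=5
L[12]='t': occ=3, LF[12]=C('t')+3=7+3=10

Answer: 12 11 7 8 3 4 1 0 9 2 6 5 10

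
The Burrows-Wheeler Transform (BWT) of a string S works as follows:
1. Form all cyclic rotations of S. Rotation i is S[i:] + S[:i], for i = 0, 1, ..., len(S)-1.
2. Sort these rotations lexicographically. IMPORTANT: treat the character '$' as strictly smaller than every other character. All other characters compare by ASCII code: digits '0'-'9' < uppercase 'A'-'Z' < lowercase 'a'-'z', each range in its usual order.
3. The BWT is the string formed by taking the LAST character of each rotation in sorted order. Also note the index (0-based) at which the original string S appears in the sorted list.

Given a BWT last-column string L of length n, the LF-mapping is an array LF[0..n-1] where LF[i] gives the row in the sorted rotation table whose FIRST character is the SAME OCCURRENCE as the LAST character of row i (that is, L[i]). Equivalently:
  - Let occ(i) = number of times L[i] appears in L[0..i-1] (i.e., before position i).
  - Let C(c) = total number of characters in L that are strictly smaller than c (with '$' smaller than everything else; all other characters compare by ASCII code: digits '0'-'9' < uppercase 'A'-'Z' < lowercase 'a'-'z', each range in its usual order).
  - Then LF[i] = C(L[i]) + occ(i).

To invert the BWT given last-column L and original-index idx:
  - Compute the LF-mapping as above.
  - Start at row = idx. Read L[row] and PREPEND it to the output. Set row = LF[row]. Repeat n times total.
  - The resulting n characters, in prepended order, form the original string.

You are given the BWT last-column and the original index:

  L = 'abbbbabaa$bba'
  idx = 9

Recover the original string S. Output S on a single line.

Answer: bababaabbbba$

Derivation:
LF mapping: 1 6 7 8 9 2 10 3 4 0 11 12 5
Walk LF starting at row 9, prepending L[row]:
  step 1: row=9, L[9]='$', prepend. Next row=LF[9]=0
  step 2: row=0, L[0]='a', prepend. Next row=LF[0]=1
  step 3: row=1, L[1]='b', prepend. Next row=LF[1]=6
  step 4: row=6, L[6]='b', prepend. Next row=LF[6]=10
  step 5: row=10, L[10]='b', prepend. Next row=LF[10]=11
  step 6: row=11, L[11]='b', prepend. Next row=LF[11]=12
  step 7: row=12, L[12]='a', prepend. Next row=LF[12]=5
  step 8: row=5, L[5]='a', prepend. Next row=LF[5]=2
  step 9: row=2, L[2]='b', prepend. Next row=LF[2]=7
  step 10: row=7, L[7]='a', prepend. Next row=LF[7]=3
  step 11: row=3, L[3]='b', prepend. Next row=LF[3]=8
  step 12: row=8, L[8]='a', prepend. Next row=LF[8]=4
  step 13: row=4, L[4]='b', prepend. Next row=LF[4]=9
Reversed output: bababaabbbba$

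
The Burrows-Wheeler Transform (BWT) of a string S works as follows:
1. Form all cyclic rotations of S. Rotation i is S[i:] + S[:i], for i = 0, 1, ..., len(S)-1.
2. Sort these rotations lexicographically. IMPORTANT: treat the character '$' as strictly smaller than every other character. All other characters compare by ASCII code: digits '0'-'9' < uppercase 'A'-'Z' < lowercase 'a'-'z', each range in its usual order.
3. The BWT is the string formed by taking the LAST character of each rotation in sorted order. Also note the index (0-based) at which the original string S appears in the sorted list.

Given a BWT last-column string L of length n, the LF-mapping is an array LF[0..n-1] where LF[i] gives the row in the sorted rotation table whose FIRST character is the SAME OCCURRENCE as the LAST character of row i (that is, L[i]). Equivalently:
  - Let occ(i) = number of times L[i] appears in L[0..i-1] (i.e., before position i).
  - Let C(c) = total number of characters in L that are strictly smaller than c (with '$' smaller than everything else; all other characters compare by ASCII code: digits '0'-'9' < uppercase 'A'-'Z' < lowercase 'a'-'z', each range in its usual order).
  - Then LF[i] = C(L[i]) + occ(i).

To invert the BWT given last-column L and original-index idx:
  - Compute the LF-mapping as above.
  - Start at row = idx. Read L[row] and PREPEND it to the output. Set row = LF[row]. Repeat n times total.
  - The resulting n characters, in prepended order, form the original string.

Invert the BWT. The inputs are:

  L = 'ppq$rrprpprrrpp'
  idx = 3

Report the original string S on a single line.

Answer: pprrprrrprpqpp$

Derivation:
LF mapping: 1 2 8 0 9 10 3 11 4 5 12 13 14 6 7
Walk LF starting at row 3, prepending L[row]:
  step 1: row=3, L[3]='$', prepend. Next row=LF[3]=0
  step 2: row=0, L[0]='p', prepend. Next row=LF[0]=1
  step 3: row=1, L[1]='p', prepend. Next row=LF[1]=2
  step 4: row=2, L[2]='q', prepend. Next row=LF[2]=8
  step 5: row=8, L[8]='p', prepend. Next row=LF[8]=4
  step 6: row=4, L[4]='r', prepend. Next row=LF[4]=9
  step 7: row=9, L[9]='p', prepend. Next row=LF[9]=5
  step 8: row=5, L[5]='r', prepend. Next row=LF[5]=10
  step 9: row=10, L[10]='r', prepend. Next row=LF[10]=12
  step 10: row=12, L[12]='r', prepend. Next row=LF[12]=14
  step 11: row=14, L[14]='p', prepend. Next row=LF[14]=7
  step 12: row=7, L[7]='r', prepend. Next row=LF[7]=11
  step 13: row=11, L[11]='r', prepend. Next row=LF[11]=13
  step 14: row=13, L[13]='p', prepend. Next row=LF[13]=6
  step 15: row=6, L[6]='p', prepend. Next row=LF[6]=3
Reversed output: pprrprrrprpqpp$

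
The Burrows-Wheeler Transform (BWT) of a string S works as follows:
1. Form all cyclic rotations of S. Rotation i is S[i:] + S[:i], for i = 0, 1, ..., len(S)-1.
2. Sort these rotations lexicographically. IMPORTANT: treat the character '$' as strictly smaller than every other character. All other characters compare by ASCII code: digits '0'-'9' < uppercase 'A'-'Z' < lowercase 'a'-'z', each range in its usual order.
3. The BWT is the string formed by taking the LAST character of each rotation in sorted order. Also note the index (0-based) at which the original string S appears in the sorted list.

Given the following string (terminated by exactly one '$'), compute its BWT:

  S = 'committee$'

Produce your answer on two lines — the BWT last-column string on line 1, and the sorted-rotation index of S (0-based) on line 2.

Answer: e$etmmocti
1

Derivation:
All 10 rotations (rotation i = S[i:]+S[:i]):
  rot[0] = committee$
  rot[1] = ommittee$c
  rot[2] = mmittee$co
  rot[3] = mittee$com
  rot[4] = ittee$comm
  rot[5] = ttee$commi
  rot[6] = tee$commit
  rot[7] = ee$committ
  rot[8] = e$committe
  rot[9] = $committee
Sorted (with $ < everything):
  sorted[0] = $committee  (last char: 'e')
  sorted[1] = committee$  (last char: '$')
  sorted[2] = e$committe  (last char: 'e')
  sorted[3] = ee$committ  (last char: 't')
  sorted[4] = ittee$comm  (last char: 'm')
  sorted[5] = mittee$com  (last char: 'm')
  sorted[6] = mmittee$co  (last char: 'o')
  sorted[7] = ommittee$c  (last char: 'c')
  sorted[8] = tee$commit  (last char: 't')
  sorted[9] = ttee$commi  (last char: 'i')
Last column: e$etmmocti
Original string S is at sorted index 1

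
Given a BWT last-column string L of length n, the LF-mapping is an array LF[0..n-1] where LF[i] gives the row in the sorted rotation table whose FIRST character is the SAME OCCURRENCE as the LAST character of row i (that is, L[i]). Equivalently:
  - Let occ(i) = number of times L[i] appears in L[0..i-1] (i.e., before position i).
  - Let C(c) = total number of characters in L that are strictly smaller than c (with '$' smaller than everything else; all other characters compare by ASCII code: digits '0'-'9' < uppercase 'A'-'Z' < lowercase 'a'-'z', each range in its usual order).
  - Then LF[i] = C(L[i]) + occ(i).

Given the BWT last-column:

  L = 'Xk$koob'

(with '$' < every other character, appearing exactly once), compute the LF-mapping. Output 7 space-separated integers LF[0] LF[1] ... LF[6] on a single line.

Char counts: '$':1, 'X':1, 'b':1, 'k':2, 'o':2
C (first-col start): C('$')=0, C('X')=1, C('b')=2, C('k')=3, C('o')=5
L[0]='X': occ=0, LF[0]=C('X')+0=1+0=1
L[1]='k': occ=0, LF[1]=C('k')+0=3+0=3
L[2]='$': occ=0, LF[2]=C('$')+0=0+0=0
L[3]='k': occ=1, LF[3]=C('k')+1=3+1=4
L[4]='o': occ=0, LF[4]=C('o')+0=5+0=5
L[5]='o': occ=1, LF[5]=C('o')+1=5+1=6
L[6]='b': occ=0, LF[6]=C('b')+0=2+0=2

Answer: 1 3 0 4 5 6 2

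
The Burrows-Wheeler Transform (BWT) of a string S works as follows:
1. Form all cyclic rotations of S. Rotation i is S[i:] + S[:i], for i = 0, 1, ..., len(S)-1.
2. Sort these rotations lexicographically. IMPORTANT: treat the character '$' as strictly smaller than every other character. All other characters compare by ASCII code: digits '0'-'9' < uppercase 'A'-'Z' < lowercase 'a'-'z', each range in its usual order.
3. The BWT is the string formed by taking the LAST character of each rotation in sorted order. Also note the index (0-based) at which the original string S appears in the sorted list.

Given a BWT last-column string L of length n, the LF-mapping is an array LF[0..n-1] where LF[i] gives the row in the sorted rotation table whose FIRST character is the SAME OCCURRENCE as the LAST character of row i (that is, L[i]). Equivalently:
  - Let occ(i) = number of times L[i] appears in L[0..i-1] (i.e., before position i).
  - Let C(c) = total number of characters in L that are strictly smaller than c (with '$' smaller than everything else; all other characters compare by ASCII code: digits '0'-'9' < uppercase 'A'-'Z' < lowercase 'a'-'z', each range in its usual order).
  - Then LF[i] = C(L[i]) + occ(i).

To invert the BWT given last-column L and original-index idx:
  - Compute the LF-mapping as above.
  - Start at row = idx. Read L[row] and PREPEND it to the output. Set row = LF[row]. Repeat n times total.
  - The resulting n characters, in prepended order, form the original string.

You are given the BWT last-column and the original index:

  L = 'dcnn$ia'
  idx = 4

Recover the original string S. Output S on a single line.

LF mapping: 3 2 5 6 0 4 1
Walk LF starting at row 4, prepending L[row]:
  step 1: row=4, L[4]='$', prepend. Next row=LF[4]=0
  step 2: row=0, L[0]='d', prepend. Next row=LF[0]=3
  step 3: row=3, L[3]='n', prepend. Next row=LF[3]=6
  step 4: row=6, L[6]='a', prepend. Next row=LF[6]=1
  step 5: row=1, L[1]='c', prepend. Next row=LF[1]=2
  step 6: row=2, L[2]='n', prepend. Next row=LF[2]=5
  step 7: row=5, L[5]='i', prepend. Next row=LF[5]=4
Reversed output: incand$

Answer: incand$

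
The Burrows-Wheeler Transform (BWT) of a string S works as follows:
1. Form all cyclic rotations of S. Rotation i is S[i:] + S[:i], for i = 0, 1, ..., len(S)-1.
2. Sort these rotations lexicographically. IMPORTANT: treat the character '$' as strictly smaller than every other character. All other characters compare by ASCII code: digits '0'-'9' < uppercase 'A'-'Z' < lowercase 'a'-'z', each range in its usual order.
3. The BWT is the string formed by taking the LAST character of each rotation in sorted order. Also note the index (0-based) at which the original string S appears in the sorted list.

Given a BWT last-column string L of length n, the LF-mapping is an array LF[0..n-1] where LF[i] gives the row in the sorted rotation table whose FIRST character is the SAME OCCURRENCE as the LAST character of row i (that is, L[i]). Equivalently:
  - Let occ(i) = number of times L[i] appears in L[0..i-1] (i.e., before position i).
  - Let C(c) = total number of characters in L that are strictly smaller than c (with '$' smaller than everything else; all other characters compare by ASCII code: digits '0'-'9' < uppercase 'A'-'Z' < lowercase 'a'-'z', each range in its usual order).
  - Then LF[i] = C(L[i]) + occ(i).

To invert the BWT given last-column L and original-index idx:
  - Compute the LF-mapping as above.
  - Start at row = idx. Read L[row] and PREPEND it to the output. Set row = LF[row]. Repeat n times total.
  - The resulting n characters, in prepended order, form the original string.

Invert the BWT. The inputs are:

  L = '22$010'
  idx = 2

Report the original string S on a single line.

Answer: 02012$

Derivation:
LF mapping: 4 5 0 1 3 2
Walk LF starting at row 2, prepending L[row]:
  step 1: row=2, L[2]='$', prepend. Next row=LF[2]=0
  step 2: row=0, L[0]='2', prepend. Next row=LF[0]=4
  step 3: row=4, L[4]='1', prepend. Next row=LF[4]=3
  step 4: row=3, L[3]='0', prepend. Next row=LF[3]=1
  step 5: row=1, L[1]='2', prepend. Next row=LF[1]=5
  step 6: row=5, L[5]='0', prepend. Next row=LF[5]=2
Reversed output: 02012$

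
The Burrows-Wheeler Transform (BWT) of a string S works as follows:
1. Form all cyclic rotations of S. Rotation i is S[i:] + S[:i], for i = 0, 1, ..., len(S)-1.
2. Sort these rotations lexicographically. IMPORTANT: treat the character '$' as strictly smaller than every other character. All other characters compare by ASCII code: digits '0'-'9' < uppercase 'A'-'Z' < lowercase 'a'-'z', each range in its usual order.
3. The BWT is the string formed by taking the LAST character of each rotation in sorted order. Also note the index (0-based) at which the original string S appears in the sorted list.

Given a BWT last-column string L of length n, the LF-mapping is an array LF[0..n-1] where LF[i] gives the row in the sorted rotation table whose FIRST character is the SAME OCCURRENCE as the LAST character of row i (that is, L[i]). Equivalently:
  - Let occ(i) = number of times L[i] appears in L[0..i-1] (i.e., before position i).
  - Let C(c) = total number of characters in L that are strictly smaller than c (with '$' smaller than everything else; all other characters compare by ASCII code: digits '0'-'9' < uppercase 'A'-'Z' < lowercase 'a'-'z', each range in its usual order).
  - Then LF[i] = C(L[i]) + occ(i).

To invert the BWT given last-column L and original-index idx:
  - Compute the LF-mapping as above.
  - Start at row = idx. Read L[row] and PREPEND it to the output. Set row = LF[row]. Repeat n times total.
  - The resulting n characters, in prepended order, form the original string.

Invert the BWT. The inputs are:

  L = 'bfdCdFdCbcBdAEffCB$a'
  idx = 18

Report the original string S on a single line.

LF mapping: 10 17 13 4 14 8 15 5 11 12 2 16 1 7 18 19 6 3 0 9
Walk LF starting at row 18, prepending L[row]:
  step 1: row=18, L[18]='$', prepend. Next row=LF[18]=0
  step 2: row=0, L[0]='b', prepend. Next row=LF[0]=10
  step 3: row=10, L[10]='B', prepend. Next row=LF[10]=2
  step 4: row=2, L[2]='d', prepend. Next row=LF[2]=13
  step 5: row=13, L[13]='E', prepend. Next row=LF[13]=7
  step 6: row=7, L[7]='C', prepend. Next row=LF[7]=5
  step 7: row=5, L[5]='F', prepend. Next row=LF[5]=8
  step 8: row=8, L[8]='b', prepend. Next row=LF[8]=11
  step 9: row=11, L[11]='d', prepend. Next row=LF[11]=16
  step 10: row=16, L[16]='C', prepend. Next row=LF[16]=6
  step 11: row=6, L[6]='d', prepend. Next row=LF[6]=15
  step 12: row=15, L[15]='f', prepend. Next row=LF[15]=19
  step 13: row=19, L[19]='a', prepend. Next row=LF[19]=9
  step 14: row=9, L[9]='c', prepend. Next row=LF[9]=12
  step 15: row=12, L[12]='A', prepend. Next row=LF[12]=1
  step 16: row=1, L[1]='f', prepend. Next row=LF[1]=17
  step 17: row=17, L[17]='B', prepend. Next row=LF[17]=3
  step 18: row=3, L[3]='C', prepend. Next row=LF[3]=4
  step 19: row=4, L[4]='d', prepend. Next row=LF[4]=14
  step 20: row=14, L[14]='f', prepend. Next row=LF[14]=18
Reversed output: fdCBfAcafdCdbFCEdBb$

Answer: fdCBfAcafdCdbFCEdBb$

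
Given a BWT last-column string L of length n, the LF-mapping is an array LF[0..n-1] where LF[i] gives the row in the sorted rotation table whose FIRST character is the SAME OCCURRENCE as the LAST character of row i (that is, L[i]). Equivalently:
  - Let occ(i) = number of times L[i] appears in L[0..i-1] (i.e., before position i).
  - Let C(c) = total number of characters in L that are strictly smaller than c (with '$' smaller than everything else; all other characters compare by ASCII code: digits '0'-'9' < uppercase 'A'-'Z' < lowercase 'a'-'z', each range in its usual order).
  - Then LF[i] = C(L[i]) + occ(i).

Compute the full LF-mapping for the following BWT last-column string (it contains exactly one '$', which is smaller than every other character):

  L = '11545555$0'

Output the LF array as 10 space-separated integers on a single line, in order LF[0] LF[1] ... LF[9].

Char counts: '$':1, '0':1, '1':2, '4':1, '5':5
C (first-col start): C('$')=0, C('0')=1, C('1')=2, C('4')=4, C('5')=5
L[0]='1': occ=0, LF[0]=C('1')+0=2+0=2
L[1]='1': occ=1, LF[1]=C('1')+1=2+1=3
L[2]='5': occ=0, LF[2]=C('5')+0=5+0=5
L[3]='4': occ=0, LF[3]=C('4')+0=4+0=4
L[4]='5': occ=1, LF[4]=C('5')+1=5+1=6
L[5]='5': occ=2, LF[5]=C('5')+2=5+2=7
L[6]='5': occ=3, LF[6]=C('5')+3=5+3=8
L[7]='5': occ=4, LF[7]=C('5')+4=5+4=9
L[8]='$': occ=0, LF[8]=C('$')+0=0+0=0
L[9]='0': occ=0, LF[9]=C('0')+0=1+0=1

Answer: 2 3 5 4 6 7 8 9 0 1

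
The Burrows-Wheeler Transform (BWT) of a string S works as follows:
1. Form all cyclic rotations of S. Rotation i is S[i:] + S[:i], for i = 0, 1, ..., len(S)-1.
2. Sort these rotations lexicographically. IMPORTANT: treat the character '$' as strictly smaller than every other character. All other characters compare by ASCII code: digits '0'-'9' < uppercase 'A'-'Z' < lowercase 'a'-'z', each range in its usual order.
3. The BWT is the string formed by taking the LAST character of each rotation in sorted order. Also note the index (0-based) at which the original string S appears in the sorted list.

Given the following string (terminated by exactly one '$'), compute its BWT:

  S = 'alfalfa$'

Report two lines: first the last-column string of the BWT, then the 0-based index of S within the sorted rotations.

All 8 rotations (rotation i = S[i:]+S[:i]):
  rot[0] = alfalfa$
  rot[1] = lfalfa$a
  rot[2] = falfa$al
  rot[3] = alfa$alf
  rot[4] = lfa$alfa
  rot[5] = fa$alfal
  rot[6] = a$alfalf
  rot[7] = $alfalfa
Sorted (with $ < everything):
  sorted[0] = $alfalfa  (last char: 'a')
  sorted[1] = a$alfalf  (last char: 'f')
  sorted[2] = alfa$alf  (last char: 'f')
  sorted[3] = alfalfa$  (last char: '$')
  sorted[4] = fa$alfal  (last char: 'l')
  sorted[5] = falfa$al  (last char: 'l')
  sorted[6] = lfa$alfa  (last char: 'a')
  sorted[7] = lfalfa$a  (last char: 'a')
Last column: aff$llaa
Original string S is at sorted index 3

Answer: aff$llaa
3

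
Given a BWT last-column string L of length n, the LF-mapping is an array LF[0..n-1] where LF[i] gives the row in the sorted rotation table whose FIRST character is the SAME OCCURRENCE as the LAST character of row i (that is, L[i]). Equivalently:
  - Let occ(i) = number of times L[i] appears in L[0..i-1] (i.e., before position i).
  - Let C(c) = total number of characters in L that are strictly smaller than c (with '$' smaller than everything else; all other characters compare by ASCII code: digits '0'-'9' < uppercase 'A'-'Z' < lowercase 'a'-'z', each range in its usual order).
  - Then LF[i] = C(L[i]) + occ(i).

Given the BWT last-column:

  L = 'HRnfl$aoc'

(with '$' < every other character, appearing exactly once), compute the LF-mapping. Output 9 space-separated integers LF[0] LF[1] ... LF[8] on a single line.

Answer: 1 2 7 5 6 0 3 8 4

Derivation:
Char counts: '$':1, 'H':1, 'R':1, 'a':1, 'c':1, 'f':1, 'l':1, 'n':1, 'o':1
C (first-col start): C('$')=0, C('H')=1, C('R')=2, C('a')=3, C('c')=4, C('f')=5, C('l')=6, C('n')=7, C('o')=8
L[0]='H': occ=0, LF[0]=C('H')+0=1+0=1
L[1]='R': occ=0, LF[1]=C('R')+0=2+0=2
L[2]='n': occ=0, LF[2]=C('n')+0=7+0=7
L[3]='f': occ=0, LF[3]=C('f')+0=5+0=5
L[4]='l': occ=0, LF[4]=C('l')+0=6+0=6
L[5]='$': occ=0, LF[5]=C('$')+0=0+0=0
L[6]='a': occ=0, LF[6]=C('a')+0=3+0=3
L[7]='o': occ=0, LF[7]=C('o')+0=8+0=8
L[8]='c': occ=0, LF[8]=C('c')+0=4+0=4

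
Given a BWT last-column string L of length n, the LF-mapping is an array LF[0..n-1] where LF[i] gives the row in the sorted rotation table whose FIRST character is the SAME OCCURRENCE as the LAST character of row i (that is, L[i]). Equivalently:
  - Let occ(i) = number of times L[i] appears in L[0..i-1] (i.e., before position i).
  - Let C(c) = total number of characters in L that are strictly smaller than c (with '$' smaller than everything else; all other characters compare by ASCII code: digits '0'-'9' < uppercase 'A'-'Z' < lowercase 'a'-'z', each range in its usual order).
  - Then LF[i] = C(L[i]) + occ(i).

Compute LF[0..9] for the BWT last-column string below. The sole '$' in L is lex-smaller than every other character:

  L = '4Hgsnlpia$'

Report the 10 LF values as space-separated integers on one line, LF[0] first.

Char counts: '$':1, '4':1, 'H':1, 'a':1, 'g':1, 'i':1, 'l':1, 'n':1, 'p':1, 's':1
C (first-col start): C('$')=0, C('4')=1, C('H')=2, C('a')=3, C('g')=4, C('i')=5, C('l')=6, C('n')=7, C('p')=8, C('s')=9
L[0]='4': occ=0, LF[0]=C('4')+0=1+0=1
L[1]='H': occ=0, LF[1]=C('H')+0=2+0=2
L[2]='g': occ=0, LF[2]=C('g')+0=4+0=4
L[3]='s': occ=0, LF[3]=C('s')+0=9+0=9
L[4]='n': occ=0, LF[4]=C('n')+0=7+0=7
L[5]='l': occ=0, LF[5]=C('l')+0=6+0=6
L[6]='p': occ=0, LF[6]=C('p')+0=8+0=8
L[7]='i': occ=0, LF[7]=C('i')+0=5+0=5
L[8]='a': occ=0, LF[8]=C('a')+0=3+0=3
L[9]='$': occ=0, LF[9]=C('$')+0=0+0=0

Answer: 1 2 4 9 7 6 8 5 3 0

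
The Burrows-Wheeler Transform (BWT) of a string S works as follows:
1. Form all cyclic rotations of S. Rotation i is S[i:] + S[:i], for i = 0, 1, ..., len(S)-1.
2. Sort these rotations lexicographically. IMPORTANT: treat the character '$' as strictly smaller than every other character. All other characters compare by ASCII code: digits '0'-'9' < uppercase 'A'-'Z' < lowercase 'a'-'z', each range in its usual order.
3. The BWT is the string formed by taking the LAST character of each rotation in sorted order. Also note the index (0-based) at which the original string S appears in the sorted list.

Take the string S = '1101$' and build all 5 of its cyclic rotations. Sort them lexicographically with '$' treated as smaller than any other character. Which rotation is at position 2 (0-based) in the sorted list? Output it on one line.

Answer: 1$110

Derivation:
All 5 rotations (rotation i = S[i:]+S[:i]):
  rot[0] = 1101$
  rot[1] = 101$1
  rot[2] = 01$11
  rot[3] = 1$110
  rot[4] = $1101
Sorted (with $ < everything):
  sorted[0] = $1101
  sorted[1] = 01$11
  sorted[2] = 1$110
  sorted[3] = 101$1
  sorted[4] = 1101$
sorted[2] = 1$110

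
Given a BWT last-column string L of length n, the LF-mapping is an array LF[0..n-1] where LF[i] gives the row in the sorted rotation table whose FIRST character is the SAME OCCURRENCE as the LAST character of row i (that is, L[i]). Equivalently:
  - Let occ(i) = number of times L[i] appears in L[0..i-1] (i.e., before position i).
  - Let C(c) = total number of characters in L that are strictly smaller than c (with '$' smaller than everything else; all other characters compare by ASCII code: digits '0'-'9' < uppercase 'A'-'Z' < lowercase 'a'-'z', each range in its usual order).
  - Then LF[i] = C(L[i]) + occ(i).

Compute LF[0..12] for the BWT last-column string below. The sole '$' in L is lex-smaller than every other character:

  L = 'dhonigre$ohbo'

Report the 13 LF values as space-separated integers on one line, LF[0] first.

Char counts: '$':1, 'b':1, 'd':1, 'e':1, 'g':1, 'h':2, 'i':1, 'n':1, 'o':3, 'r':1
C (first-col start): C('$')=0, C('b')=1, C('d')=2, C('e')=3, C('g')=4, C('h')=5, C('i')=7, C('n')=8, C('o')=9, C('r')=12
L[0]='d': occ=0, LF[0]=C('d')+0=2+0=2
L[1]='h': occ=0, LF[1]=C('h')+0=5+0=5
L[2]='o': occ=0, LF[2]=C('o')+0=9+0=9
L[3]='n': occ=0, LF[3]=C('n')+0=8+0=8
L[4]='i': occ=0, LF[4]=C('i')+0=7+0=7
L[5]='g': occ=0, LF[5]=C('g')+0=4+0=4
L[6]='r': occ=0, LF[6]=C('r')+0=12+0=12
L[7]='e': occ=0, LF[7]=C('e')+0=3+0=3
L[8]='$': occ=0, LF[8]=C('$')+0=0+0=0
L[9]='o': occ=1, LF[9]=C('o')+1=9+1=10
L[10]='h': occ=1, LF[10]=C('h')+1=5+1=6
L[11]='b': occ=0, LF[11]=C('b')+0=1+0=1
L[12]='o': occ=2, LF[12]=C('o')+2=9+2=11

Answer: 2 5 9 8 7 4 12 3 0 10 6 1 11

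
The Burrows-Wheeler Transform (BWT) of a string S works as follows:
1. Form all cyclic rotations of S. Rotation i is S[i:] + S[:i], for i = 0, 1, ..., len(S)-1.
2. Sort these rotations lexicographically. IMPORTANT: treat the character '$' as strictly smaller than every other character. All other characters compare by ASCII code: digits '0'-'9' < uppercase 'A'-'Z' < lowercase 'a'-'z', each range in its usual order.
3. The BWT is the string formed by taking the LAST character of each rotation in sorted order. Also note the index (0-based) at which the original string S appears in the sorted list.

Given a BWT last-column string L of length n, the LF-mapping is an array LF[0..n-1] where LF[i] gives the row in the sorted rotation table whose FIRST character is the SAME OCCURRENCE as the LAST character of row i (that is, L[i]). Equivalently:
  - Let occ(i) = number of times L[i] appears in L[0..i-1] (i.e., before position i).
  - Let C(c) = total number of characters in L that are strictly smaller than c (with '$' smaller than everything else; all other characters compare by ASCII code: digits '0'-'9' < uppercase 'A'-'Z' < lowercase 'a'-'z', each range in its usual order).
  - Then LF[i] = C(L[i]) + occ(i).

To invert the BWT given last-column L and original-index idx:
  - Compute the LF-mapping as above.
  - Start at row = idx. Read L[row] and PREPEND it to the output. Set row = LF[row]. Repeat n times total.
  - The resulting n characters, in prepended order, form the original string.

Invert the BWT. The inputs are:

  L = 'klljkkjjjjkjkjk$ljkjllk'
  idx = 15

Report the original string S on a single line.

LF mapping: 10 18 19 1 11 12 2 3 4 5 13 6 14 7 15 0 20 8 16 9 21 22 17
Walk LF starting at row 15, prepending L[row]:
  step 1: row=15, L[15]='$', prepend. Next row=LF[15]=0
  step 2: row=0, L[0]='k', prepend. Next row=LF[0]=10
  step 3: row=10, L[10]='k', prepend. Next row=LF[10]=13
  step 4: row=13, L[13]='j', prepend. Next row=LF[13]=7
  step 5: row=7, L[7]='j', prepend. Next row=LF[7]=3
  step 6: row=3, L[3]='j', prepend. Next row=LF[3]=1
  step 7: row=1, L[1]='l', prepend. Next row=LF[1]=18
  step 8: row=18, L[18]='k', prepend. Next row=LF[18]=16
  step 9: row=16, L[16]='l', prepend. Next row=LF[16]=20
  step 10: row=20, L[20]='l', prepend. Next row=LF[20]=21
  step 11: row=21, L[21]='l', prepend. Next row=LF[21]=22
  step 12: row=22, L[22]='k', prepend. Next row=LF[22]=17
  step 13: row=17, L[17]='j', prepend. Next row=LF[17]=8
  step 14: row=8, L[8]='j', prepend. Next row=LF[8]=4
  step 15: row=4, L[4]='k', prepend. Next row=LF[4]=11
  step 16: row=11, L[11]='j', prepend. Next row=LF[11]=6
  step 17: row=6, L[6]='j', prepend. Next row=LF[6]=2
  step 18: row=2, L[2]='l', prepend. Next row=LF[2]=19
  step 19: row=19, L[19]='j', prepend. Next row=LF[19]=9
  step 20: row=9, L[9]='j', prepend. Next row=LF[9]=5
  step 21: row=5, L[5]='k', prepend. Next row=LF[5]=12
  step 22: row=12, L[12]='k', prepend. Next row=LF[12]=14
  step 23: row=14, L[14]='k', prepend. Next row=LF[14]=15
Reversed output: kkkjjljjkjjklllkljjjkk$

Answer: kkkjjljjkjjklllkljjjkk$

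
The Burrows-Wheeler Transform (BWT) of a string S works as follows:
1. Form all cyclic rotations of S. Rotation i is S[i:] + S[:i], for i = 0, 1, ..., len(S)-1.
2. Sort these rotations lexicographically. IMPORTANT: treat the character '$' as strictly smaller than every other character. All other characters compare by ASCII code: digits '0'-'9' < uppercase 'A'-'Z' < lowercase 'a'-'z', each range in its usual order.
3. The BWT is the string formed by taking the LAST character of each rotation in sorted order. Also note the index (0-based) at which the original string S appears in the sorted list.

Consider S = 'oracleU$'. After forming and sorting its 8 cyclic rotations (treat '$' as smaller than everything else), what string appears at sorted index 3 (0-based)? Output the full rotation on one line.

All 8 rotations (rotation i = S[i:]+S[:i]):
  rot[0] = oracleU$
  rot[1] = racleU$o
  rot[2] = acleU$or
  rot[3] = cleU$ora
  rot[4] = leU$orac
  rot[5] = eU$oracl
  rot[6] = U$oracle
  rot[7] = $oracleU
Sorted (with $ < everything):
  sorted[0] = $oracleU
  sorted[1] = U$oracle
  sorted[2] = acleU$or
  sorted[3] = cleU$ora
  sorted[4] = eU$oracl
  sorted[5] = leU$orac
  sorted[6] = oracleU$
  sorted[7] = racleU$o
sorted[3] = cleU$ora

Answer: cleU$ora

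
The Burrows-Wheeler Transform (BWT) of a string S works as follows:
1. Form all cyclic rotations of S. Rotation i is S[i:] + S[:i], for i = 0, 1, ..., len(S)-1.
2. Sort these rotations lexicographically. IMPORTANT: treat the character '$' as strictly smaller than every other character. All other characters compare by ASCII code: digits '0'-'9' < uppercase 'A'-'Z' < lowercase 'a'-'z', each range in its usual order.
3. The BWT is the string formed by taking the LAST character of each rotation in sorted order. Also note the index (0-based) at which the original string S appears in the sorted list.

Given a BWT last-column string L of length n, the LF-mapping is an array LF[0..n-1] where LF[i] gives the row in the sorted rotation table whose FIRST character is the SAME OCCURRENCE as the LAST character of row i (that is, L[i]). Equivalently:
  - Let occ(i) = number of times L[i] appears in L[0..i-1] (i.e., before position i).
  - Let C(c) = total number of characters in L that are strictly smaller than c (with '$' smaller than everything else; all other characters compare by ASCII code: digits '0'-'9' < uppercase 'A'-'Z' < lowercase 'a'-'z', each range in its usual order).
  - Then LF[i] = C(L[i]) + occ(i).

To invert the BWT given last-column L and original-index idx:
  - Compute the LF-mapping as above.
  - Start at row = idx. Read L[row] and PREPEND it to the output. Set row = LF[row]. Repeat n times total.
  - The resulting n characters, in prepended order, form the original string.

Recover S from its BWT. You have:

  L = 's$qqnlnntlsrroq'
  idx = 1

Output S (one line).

LF mapping: 12 0 7 8 3 1 4 5 14 2 13 10 11 6 9
Walk LF starting at row 1, prepending L[row]:
  step 1: row=1, L[1]='$', prepend. Next row=LF[1]=0
  step 2: row=0, L[0]='s', prepend. Next row=LF[0]=12
  step 3: row=12, L[12]='r', prepend. Next row=LF[12]=11
  step 4: row=11, L[11]='r', prepend. Next row=LF[11]=10
  step 5: row=10, L[10]='s', prepend. Next row=LF[10]=13
  step 6: row=13, L[13]='o', prepend. Next row=LF[13]=6
  step 7: row=6, L[6]='n', prepend. Next row=LF[6]=4
  step 8: row=4, L[4]='n', prepend. Next row=LF[4]=3
  step 9: row=3, L[3]='q', prepend. Next row=LF[3]=8
  step 10: row=8, L[8]='t', prepend. Next row=LF[8]=14
  step 11: row=14, L[14]='q', prepend. Next row=LF[14]=9
  step 12: row=9, L[9]='l', prepend. Next row=LF[9]=2
  step 13: row=2, L[2]='q', prepend. Next row=LF[2]=7
  step 14: row=7, L[7]='n', prepend. Next row=LF[7]=5
  step 15: row=5, L[5]='l', prepend. Next row=LF[5]=1
Reversed output: lnqlqtqnnosrrs$

Answer: lnqlqtqnnosrrs$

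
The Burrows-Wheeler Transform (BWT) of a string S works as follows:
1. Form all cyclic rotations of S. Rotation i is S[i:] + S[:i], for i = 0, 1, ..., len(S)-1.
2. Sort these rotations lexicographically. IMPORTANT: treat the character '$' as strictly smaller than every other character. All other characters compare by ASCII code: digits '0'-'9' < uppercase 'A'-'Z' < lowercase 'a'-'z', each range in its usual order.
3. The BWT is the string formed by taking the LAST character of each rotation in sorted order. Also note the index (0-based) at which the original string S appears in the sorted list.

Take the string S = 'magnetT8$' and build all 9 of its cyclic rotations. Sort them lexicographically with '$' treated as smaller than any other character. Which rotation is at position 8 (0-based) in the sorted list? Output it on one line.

All 9 rotations (rotation i = S[i:]+S[:i]):
  rot[0] = magnetT8$
  rot[1] = agnetT8$m
  rot[2] = gnetT8$ma
  rot[3] = netT8$mag
  rot[4] = etT8$magn
  rot[5] = tT8$magne
  rot[6] = T8$magnet
  rot[7] = 8$magnetT
  rot[8] = $magnetT8
Sorted (with $ < everything):
  sorted[0] = $magnetT8
  sorted[1] = 8$magnetT
  sorted[2] = T8$magnet
  sorted[3] = agnetT8$m
  sorted[4] = etT8$magn
  sorted[5] = gnetT8$ma
  sorted[6] = magnetT8$
  sorted[7] = netT8$mag
  sorted[8] = tT8$magne
sorted[8] = tT8$magne

Answer: tT8$magne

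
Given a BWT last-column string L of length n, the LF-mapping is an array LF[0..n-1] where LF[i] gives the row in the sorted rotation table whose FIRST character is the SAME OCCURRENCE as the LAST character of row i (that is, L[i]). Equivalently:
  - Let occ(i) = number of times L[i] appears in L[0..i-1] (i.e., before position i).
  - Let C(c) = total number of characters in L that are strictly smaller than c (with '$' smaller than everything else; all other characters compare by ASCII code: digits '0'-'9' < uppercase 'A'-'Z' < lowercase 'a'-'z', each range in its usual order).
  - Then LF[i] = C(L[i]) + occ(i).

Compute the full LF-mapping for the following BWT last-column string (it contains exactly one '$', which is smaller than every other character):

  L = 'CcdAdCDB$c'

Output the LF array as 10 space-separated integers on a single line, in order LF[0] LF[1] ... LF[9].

Char counts: '$':1, 'A':1, 'B':1, 'C':2, 'D':1, 'c':2, 'd':2
C (first-col start): C('$')=0, C('A')=1, C('B')=2, C('C')=3, C('D')=5, C('c')=6, C('d')=8
L[0]='C': occ=0, LF[0]=C('C')+0=3+0=3
L[1]='c': occ=0, LF[1]=C('c')+0=6+0=6
L[2]='d': occ=0, LF[2]=C('d')+0=8+0=8
L[3]='A': occ=0, LF[3]=C('A')+0=1+0=1
L[4]='d': occ=1, LF[4]=C('d')+1=8+1=9
L[5]='C': occ=1, LF[5]=C('C')+1=3+1=4
L[6]='D': occ=0, LF[6]=C('D')+0=5+0=5
L[7]='B': occ=0, LF[7]=C('B')+0=2+0=2
L[8]='$': occ=0, LF[8]=C('$')+0=0+0=0
L[9]='c': occ=1, LF[9]=C('c')+1=6+1=7

Answer: 3 6 8 1 9 4 5 2 0 7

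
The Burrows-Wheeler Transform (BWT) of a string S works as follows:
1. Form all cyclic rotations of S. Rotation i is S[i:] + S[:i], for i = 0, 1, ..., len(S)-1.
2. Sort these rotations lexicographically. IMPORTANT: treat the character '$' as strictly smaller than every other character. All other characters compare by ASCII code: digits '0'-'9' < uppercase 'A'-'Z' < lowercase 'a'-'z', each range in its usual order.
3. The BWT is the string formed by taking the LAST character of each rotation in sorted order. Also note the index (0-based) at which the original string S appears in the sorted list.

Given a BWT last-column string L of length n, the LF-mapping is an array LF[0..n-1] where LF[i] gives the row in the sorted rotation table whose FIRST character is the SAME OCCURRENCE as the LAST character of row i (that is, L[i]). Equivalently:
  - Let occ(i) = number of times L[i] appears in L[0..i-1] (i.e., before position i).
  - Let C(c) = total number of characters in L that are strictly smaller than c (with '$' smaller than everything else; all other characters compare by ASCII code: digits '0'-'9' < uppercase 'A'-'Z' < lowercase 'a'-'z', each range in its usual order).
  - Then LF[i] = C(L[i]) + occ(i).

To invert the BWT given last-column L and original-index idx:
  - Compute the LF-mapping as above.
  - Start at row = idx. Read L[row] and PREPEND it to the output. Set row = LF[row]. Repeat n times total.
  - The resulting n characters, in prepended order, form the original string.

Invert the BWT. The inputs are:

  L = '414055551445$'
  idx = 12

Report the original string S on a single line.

Answer: 554545410154$

Derivation:
LF mapping: 4 2 5 1 8 9 10 11 3 6 7 12 0
Walk LF starting at row 12, prepending L[row]:
  step 1: row=12, L[12]='$', prepend. Next row=LF[12]=0
  step 2: row=0, L[0]='4', prepend. Next row=LF[0]=4
  step 3: row=4, L[4]='5', prepend. Next row=LF[4]=8
  step 4: row=8, L[8]='1', prepend. Next row=LF[8]=3
  step 5: row=3, L[3]='0', prepend. Next row=LF[3]=1
  step 6: row=1, L[1]='1', prepend. Next row=LF[1]=2
  step 7: row=2, L[2]='4', prepend. Next row=LF[2]=5
  step 8: row=5, L[5]='5', prepend. Next row=LF[5]=9
  step 9: row=9, L[9]='4', prepend. Next row=LF[9]=6
  step 10: row=6, L[6]='5', prepend. Next row=LF[6]=10
  step 11: row=10, L[10]='4', prepend. Next row=LF[10]=7
  step 12: row=7, L[7]='5', prepend. Next row=LF[7]=11
  step 13: row=11, L[11]='5', prepend. Next row=LF[11]=12
Reversed output: 554545410154$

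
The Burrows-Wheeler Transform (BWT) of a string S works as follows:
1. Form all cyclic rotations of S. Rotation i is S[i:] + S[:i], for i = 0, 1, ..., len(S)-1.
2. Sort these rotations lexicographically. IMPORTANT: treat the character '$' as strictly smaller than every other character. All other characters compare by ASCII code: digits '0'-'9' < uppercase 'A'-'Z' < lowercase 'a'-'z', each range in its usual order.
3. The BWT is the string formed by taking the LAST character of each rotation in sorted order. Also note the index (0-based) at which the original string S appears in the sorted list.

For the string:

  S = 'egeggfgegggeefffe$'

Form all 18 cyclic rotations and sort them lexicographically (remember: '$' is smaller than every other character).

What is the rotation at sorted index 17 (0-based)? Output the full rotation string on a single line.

Answer: gggeefffe$egeggfge

Derivation:
All 18 rotations (rotation i = S[i:]+S[:i]):
  rot[0] = egeggfgegggeefffe$
  rot[1] = geggfgegggeefffe$e
  rot[2] = eggfgegggeefffe$eg
  rot[3] = ggfgegggeefffe$ege
  rot[4] = gfgegggeefffe$egeg
  rot[5] = fgegggeefffe$egegg
  rot[6] = gegggeefffe$egeggf
  rot[7] = egggeefffe$egeggfg
  rot[8] = gggeefffe$egeggfge
  rot[9] = ggeefffe$egeggfgeg
  rot[10] = geefffe$egeggfgegg
  rot[11] = eefffe$egeggfgeggg
  rot[12] = efffe$egeggfgeggge
  rot[13] = fffe$egeggfgegggee
  rot[14] = ffe$egeggfgegggeef
  rot[15] = fe$egeggfgegggeeff
  rot[16] = e$egeggfgegggeefff
  rot[17] = $egeggfgegggeefffe
Sorted (with $ < everything):
  sorted[0] = $egeggfgegggeefffe
  sorted[1] = e$egeggfgegggeefff
  sorted[2] = eefffe$egeggfgeggg
  sorted[3] = efffe$egeggfgeggge
  sorted[4] = egeggfgegggeefffe$
  sorted[5] = eggfgegggeefffe$eg
  sorted[6] = egggeefffe$egeggfg
  sorted[7] = fe$egeggfgegggeeff
  sorted[8] = ffe$egeggfgegggeef
  sorted[9] = fffe$egeggfgegggee
  sorted[10] = fgegggeefffe$egegg
  sorted[11] = geefffe$egeggfgegg
  sorted[12] = geggfgegggeefffe$e
  sorted[13] = gegggeefffe$egeggf
  sorted[14] = gfgegggeefffe$egeg
  sorted[15] = ggeefffe$egeggfgeg
  sorted[16] = ggfgegggeefffe$ege
  sorted[17] = gggeefffe$egeggfge
sorted[17] = gggeefffe$egeggfge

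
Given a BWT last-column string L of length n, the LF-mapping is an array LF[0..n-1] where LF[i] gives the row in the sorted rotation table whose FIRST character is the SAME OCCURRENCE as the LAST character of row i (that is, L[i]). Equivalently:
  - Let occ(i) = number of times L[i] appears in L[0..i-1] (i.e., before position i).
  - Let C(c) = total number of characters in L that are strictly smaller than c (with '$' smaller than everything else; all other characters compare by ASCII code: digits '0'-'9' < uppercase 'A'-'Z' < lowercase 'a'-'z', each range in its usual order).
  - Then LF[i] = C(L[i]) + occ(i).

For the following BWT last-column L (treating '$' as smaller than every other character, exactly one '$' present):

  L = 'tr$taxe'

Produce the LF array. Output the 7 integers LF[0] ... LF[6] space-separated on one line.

Char counts: '$':1, 'a':1, 'e':1, 'r':1, 't':2, 'x':1
C (first-col start): C('$')=0, C('a')=1, C('e')=2, C('r')=3, C('t')=4, C('x')=6
L[0]='t': occ=0, LF[0]=C('t')+0=4+0=4
L[1]='r': occ=0, LF[1]=C('r')+0=3+0=3
L[2]='$': occ=0, LF[2]=C('$')+0=0+0=0
L[3]='t': occ=1, LF[3]=C('t')+1=4+1=5
L[4]='a': occ=0, LF[4]=C('a')+0=1+0=1
L[5]='x': occ=0, LF[5]=C('x')+0=6+0=6
L[6]='e': occ=0, LF[6]=C('e')+0=2+0=2

Answer: 4 3 0 5 1 6 2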